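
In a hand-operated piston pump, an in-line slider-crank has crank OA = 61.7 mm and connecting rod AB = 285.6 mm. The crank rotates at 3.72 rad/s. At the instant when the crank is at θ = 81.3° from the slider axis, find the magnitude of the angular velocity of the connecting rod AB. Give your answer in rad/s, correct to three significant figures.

ω = 3.72 rad/s
The rod makes angle φ with the slider axis where L sinφ = r sinθ; differentiating, L cosφ·φ̇ = r ω cosθ.
L cosφ = √(L² − r² sin²θ) = 0.27901 m.
|ω_rod| = r ω |cosθ| / √(L² − r² sin²θ) = 0.0617·3.72·0.15126/0.27901 = 0.12443 rad/s.

0.124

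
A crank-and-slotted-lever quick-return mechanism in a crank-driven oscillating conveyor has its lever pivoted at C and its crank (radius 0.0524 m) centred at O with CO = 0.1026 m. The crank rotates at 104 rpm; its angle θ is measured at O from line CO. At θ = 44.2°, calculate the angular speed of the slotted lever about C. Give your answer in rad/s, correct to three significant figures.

3.43

ω = 10.89 rad/s (from 104 rpm).
Crank pin A relative to C: A = (d + r cosθ, r sinθ); lever angle φ = atan2(r sinθ, d + r cosθ).
Differentiating tanφ: φ̇ = rω(d cosθ + r)/(d² + r² + 2dr cosθ).
d² + r² + 2dr cosθ = |CA|² = 0.0209811 m²;  d cosθ + r = +0.12596 m.
|ω_lever| = |0.0524·10.89·+0.12596| / 0.0209811 = 3.4259 rad/s.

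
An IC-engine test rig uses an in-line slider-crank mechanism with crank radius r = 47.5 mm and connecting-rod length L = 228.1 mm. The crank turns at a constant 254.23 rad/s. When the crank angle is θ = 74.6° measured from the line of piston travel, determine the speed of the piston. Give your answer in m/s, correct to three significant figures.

ω = 254.2 rad/s
For an in-line slider-crank, x = r cosθ + √(L² − r² sin²θ), so v = −rω sinθ·[1 + r cosθ/√(L² − r² sin²θ)].
With r = 0.0475 m, L = 0.2281 m, θ = 74.6°: √(L² − r² sin²θ) = 0.22346 m.
v = −0.0475·254.2·0.96410·[1 + 0.0475·0.26556/0.22346] = -12.3 m/s.
|v| = 12.3 m/s.

12.3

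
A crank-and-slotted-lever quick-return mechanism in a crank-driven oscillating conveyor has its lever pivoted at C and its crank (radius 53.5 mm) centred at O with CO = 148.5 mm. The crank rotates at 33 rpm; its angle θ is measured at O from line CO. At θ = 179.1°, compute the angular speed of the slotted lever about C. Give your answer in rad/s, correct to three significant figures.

1.95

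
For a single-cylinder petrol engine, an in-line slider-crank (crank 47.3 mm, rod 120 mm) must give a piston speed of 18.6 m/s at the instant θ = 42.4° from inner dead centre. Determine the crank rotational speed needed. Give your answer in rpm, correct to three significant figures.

4280

For an in-line slider-crank, |v_piston| = rω|sinθ|·[1 + r cosθ/√(L² − r² sin²θ)].
With r = 0.0473 m, L = 0.12 m, θ = 42.4°: the bracketed kinematic factor |dx/dθ| = 0.041525 m.
ω = v/|dx/dθ| = 18.6/0.041525 = 447.93 rad/s.
N = 60ω/(2π) = 4277.4 rpm.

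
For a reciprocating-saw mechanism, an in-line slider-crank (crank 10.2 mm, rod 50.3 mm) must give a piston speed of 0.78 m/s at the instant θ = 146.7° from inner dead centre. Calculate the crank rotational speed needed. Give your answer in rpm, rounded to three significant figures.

1600

For an in-line slider-crank, |v_piston| = rω|sinθ|·[1 + r cosθ/√(L² − r² sin²θ)].
With r = 0.0102 m, L = 0.0503 m, θ = 146.7°: the bracketed kinematic factor |dx/dθ| = 0.004645 m.
ω = v/|dx/dθ| = 0.78/0.004645 = 167.92 rad/s.
N = 60ω/(2π) = 1603.6 rpm.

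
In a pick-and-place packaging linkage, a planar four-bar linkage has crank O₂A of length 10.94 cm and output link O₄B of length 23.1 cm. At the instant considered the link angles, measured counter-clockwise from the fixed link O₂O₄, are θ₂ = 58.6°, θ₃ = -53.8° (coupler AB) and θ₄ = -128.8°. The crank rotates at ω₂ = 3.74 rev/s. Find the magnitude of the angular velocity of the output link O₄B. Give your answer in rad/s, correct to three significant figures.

10.7

ω₂ = 23.5 rad/s (from 3.74 rev/s).
Differentiating the loop-closure r₂e^{iθ₂}+r₃e^{iθ₃}=r₁+r₄e^{iθ₄} gives r₂ω₂e^{iθ₂}+r₃ω₃e^{iθ₃}=r₄ω₄e^{iθ₄}.
Eliminating the other unknown: ω₄ = r₂ω₂ sin(θ₂−θ₃) / [r₄ sin(θ₄−θ₃)].
Numerator sine = +0.92455; denominator sine = -0.96593.
Result = 0.1094·23.5·(+0.92455) / (0.231·(-0.96593)) = -10.652 rad/s; magnitude 10.652 rad/s.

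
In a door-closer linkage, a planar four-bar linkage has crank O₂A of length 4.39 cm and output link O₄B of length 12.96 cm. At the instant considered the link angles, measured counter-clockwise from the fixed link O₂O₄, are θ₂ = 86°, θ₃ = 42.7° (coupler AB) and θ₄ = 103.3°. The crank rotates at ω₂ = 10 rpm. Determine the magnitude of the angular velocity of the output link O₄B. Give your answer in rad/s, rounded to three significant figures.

0.279

ω₂ = 1.047 rad/s (from 10 rpm).
Differentiating the loop-closure r₂e^{iθ₂}+r₃e^{iθ₃}=r₁+r₄e^{iθ₄} gives r₂ω₂e^{iθ₂}+r₃ω₃e^{iθ₃}=r₄ω₄e^{iθ₄}.
Eliminating the other unknown: ω₄ = r₂ω₂ sin(θ₂−θ₃) / [r₄ sin(θ₄−θ₃)].
Numerator sine = +0.68582; denominator sine = +0.87121.
Result = 0.0439·1.047·(+0.68582) / (0.1296·(+0.87121)) = +0.27924 rad/s; magnitude 0.27924 rad/s.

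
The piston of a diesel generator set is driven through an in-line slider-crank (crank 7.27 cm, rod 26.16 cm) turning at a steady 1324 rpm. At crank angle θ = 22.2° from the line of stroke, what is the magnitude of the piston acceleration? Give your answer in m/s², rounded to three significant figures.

1580

ω = 2π·1324/60 = 138.6 rad/s
x(θ) = r cosθ + √(L² − r² sin²θ); with ω constant, a = ω²·d²x/dθ².
d²x/dθ² = −r cosθ − r²(cos2θ)/√u − r⁴ sin²2θ/(4u^{3/2}),  u = L² − r² sin²θ = 0.06768 m².
Substituting r = 0.0727 m, L = 0.2616 m, θ = 22.2°: d²x/dθ² = -0.08202 m.
a = ω²·d²x/dθ² = (138.6)²·(-0.08202) = -1576.7 m/s²;  |a| = 1576.7 m/s².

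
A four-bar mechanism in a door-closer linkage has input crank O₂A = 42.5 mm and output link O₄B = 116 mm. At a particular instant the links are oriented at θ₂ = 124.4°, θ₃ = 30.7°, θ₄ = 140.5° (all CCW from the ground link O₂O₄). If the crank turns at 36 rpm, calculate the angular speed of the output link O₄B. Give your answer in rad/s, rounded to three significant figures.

ω₂ = 3.77 rad/s (from 36 rpm).
Differentiating the loop-closure r₂e^{iθ₂}+r₃e^{iθ₃}=r₁+r₄e^{iθ₄} gives r₂ω₂e^{iθ₂}+r₃ω₃e^{iθ₃}=r₄ω₄e^{iθ₄}.
Eliminating the other unknown: ω₄ = r₂ω₂ sin(θ₂−θ₃) / [r₄ sin(θ₄−θ₃)].
Numerator sine = +0.99792; denominator sine = +0.94088.
Result = 0.0425·3.77·(+0.99792) / (0.116·(+0.94088)) = +1.4649 rad/s; magnitude 1.4649 rad/s.

1.46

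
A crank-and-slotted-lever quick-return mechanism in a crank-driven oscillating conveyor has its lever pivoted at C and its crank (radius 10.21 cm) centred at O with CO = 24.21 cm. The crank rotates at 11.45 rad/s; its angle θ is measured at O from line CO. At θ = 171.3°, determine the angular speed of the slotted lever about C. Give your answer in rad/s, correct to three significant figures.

7.95

ω = 11.45 rad/s
Crank pin A relative to C: A = (d + r cosθ, r sinθ); lever angle φ = atan2(r sinθ, d + r cosθ).
Differentiating tanφ: φ̇ = rω(d cosθ + r)/(d² + r² + 2dr cosθ).
d² + r² + 2dr cosθ = |CA|² = 0.0201688 m²;  d cosθ + r = -0.13721 m.
|ω_lever| = |0.1021·11.45·-0.13721| / 0.0201688 = 7.9534 rad/s.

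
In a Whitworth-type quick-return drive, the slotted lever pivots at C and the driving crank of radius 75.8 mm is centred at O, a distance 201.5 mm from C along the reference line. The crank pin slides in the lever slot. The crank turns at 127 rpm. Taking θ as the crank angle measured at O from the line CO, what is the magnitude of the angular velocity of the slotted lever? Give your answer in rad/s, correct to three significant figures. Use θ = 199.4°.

6.57

ω = 13.3 rad/s (from 127 rpm).
Crank pin A relative to C: A = (d + r cosθ, r sinθ); lever angle φ = atan2(r sinθ, d + r cosθ).
Differentiating tanφ: φ̇ = rω(d cosθ + r)/(d² + r² + 2dr cosθ).
d² + r² + 2dr cosθ = |CA|² = 0.0175349 m²;  d cosθ + r = -0.11426 m.
|ω_lever| = |0.0758·13.3·-0.11426| / 0.0175349 = 6.5689 rad/s.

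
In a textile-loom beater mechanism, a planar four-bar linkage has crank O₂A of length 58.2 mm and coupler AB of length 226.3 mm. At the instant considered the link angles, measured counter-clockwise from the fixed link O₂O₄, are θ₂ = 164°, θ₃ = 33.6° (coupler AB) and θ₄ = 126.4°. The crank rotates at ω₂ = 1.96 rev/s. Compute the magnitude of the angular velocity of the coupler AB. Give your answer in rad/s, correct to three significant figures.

1.93

ω₂ = 12.32 rad/s (from 1.96 rev/s).
Differentiating the loop-closure r₂e^{iθ₂}+r₃e^{iθ₃}=r₁+r₄e^{iθ₄} gives r₂ω₂e^{iθ₂}+r₃ω₃e^{iθ₃}=r₄ω₄e^{iθ₄}.
Eliminating the other unknown: ω₃ = r₂ω₂ sin(θ₄−θ₂) / [r₃ sin(θ₃−θ₄)].
Numerator sine = -0.61015; denominator sine = -0.99881.
Result = 0.0582·12.32·(-0.61015) / (0.2263·(-0.99881)) = +1.9348 rad/s; magnitude 1.9348 rad/s.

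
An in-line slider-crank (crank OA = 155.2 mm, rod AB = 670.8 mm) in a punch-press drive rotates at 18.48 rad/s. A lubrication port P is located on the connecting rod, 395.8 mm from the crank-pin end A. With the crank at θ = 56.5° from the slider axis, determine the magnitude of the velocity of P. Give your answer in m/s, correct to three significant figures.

ω = 18.48 rad/s.  Crank-pin speed |V_A| = rω = 2.8681 m/s, perpendicular to OA.
Rod angle: sinφ = −(r/L) sinθ ⇒ φ = -11.124°; ω_rod = −rω cosθ/√(L²−r²sin²θ) = -2.4051 rad/s.
V_P = V_A + ω_rod × AP, with AP = 0.3958 m along the rod.
Components: V_Px = −rω sinθ − a·ω_rod·sinφ = -2.5753 m/s;  V_Py = rω cosθ + a·ω_rod·cosφ = +0.64897 m/s.
|V_P| = √(V_Px² + V_Py²) = 2.6558 m/s.

2.66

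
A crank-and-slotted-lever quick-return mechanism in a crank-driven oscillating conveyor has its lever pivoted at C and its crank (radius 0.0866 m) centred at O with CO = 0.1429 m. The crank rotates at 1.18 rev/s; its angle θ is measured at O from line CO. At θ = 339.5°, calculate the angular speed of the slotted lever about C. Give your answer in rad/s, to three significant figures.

2.77

ω = 7.414 rad/s (from 1.18 rev/s).
Crank pin A relative to C: A = (d + r cosθ, r sinθ); lever angle φ = atan2(r sinθ, d + r cosθ).
Differentiating tanφ: φ̇ = rω(d cosθ + r)/(d² + r² + 2dr cosθ).
d² + r² + 2dr cosθ = |CA|² = 0.0511029 m²;  d cosθ + r = +0.22045 m.
|ω_lever| = |0.0866·7.414·+0.22045| / 0.0511029 = 2.7698 rad/s.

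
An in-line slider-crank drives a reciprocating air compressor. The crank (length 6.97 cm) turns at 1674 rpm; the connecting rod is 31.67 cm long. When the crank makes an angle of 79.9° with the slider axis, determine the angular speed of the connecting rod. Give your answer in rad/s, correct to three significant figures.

6.93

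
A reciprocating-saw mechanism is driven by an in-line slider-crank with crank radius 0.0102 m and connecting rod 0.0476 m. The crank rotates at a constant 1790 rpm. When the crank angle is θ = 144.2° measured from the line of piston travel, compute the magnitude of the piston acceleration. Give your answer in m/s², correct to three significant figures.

ω = 2π·1790/60 = 187.4 rad/s
x(θ) = r cosθ + √(L² − r² sin²θ); with ω constant, a = ω²·d²x/dθ².
d²x/dθ² = −r cosθ − r²(cos2θ)/√u − r⁴ sin²2θ/(4u^{3/2}),  u = L² − r² sin²θ = 0.00223016 m².
Substituting r = 0.0102 m, L = 0.0476 m, θ = 144.2°: d²x/dθ² = +0.0075543 m.
a = ω²·d²x/dθ² = (187.4)²·(+0.0075543) = +265.44 m/s²;  |a| = 265.44 m/s².

265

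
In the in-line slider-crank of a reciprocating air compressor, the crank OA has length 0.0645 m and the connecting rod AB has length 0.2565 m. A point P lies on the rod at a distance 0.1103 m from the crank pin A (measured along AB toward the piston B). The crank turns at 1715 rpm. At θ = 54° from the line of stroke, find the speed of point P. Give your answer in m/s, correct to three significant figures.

10.7

ω = 179.6 rad/s.  Crank-pin speed |V_A| = rω = 11.584 m/s, perpendicular to OA.
Rod angle: sinφ = −(r/L) sinθ ⇒ φ = -11.738°; ω_rod = −rω cosθ/√(L²−r²sin²θ) = -27.112 rad/s.
V_P = V_A + ω_rod × AP, with AP = 0.1103 m along the rod.
Components: V_Px = −rω sinθ − a·ω_rod·sinφ = -9.9799 m/s;  V_Py = rω cosθ + a·ω_rod·cosφ = +3.8809 m/s.
|V_P| = √(V_Px² + V_Py²) = 10.708 m/s.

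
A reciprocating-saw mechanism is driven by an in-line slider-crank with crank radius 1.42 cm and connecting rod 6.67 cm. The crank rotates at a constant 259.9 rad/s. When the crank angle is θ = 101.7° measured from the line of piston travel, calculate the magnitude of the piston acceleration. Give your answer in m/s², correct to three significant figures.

ω = 259.9 rad/s
x(θ) = r cosθ + √(L² − r² sin²θ); with ω constant, a = ω²·d²x/dθ².
d²x/dθ² = −r cosθ − r²(cos2θ)/√u − r⁴ sin²2θ/(4u^{3/2}),  u = L² − r² sin²θ = 0.00425554 m².
Substituting r = 0.0142 m, L = 0.0667 m, θ = 101.7°: d²x/dθ² = +0.0057106 m.
a = ω²·d²x/dθ² = (259.9)²·(+0.0057106) = +385.74 m/s²;  |a| = 385.74 m/s².

386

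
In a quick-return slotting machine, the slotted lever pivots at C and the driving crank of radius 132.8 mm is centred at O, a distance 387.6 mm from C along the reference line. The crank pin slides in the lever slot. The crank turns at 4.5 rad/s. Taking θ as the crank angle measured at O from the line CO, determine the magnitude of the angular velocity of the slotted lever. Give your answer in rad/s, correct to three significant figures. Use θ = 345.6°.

1.14

ω = 4.5 rad/s
Crank pin A relative to C: A = (d + r cosθ, r sinθ); lever angle φ = atan2(r sinθ, d + r cosθ).
Differentiating tanφ: φ̇ = rω(d cosθ + r)/(d² + r² + 2dr cosθ).
d² + r² + 2dr cosθ = |CA|² = 0.267582 m²;  d cosθ + r = +0.50822 m.
|ω_lever| = |0.1328·4.5·+0.50822| / 0.267582 = 1.135 rad/s.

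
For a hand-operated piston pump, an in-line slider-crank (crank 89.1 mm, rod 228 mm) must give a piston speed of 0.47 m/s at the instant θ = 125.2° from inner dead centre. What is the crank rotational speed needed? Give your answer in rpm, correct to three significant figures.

For an in-line slider-crank, |v_piston| = rω|sinθ|·[1 + r cosθ/√(L² − r² sin²θ)].
With r = 0.0891 m, L = 0.228 m, θ = 125.2°: the bracketed kinematic factor |dx/dθ| = 0.055501 m.
ω = v/|dx/dθ| = 0.47/0.055501 = 8.4684 rad/s.
N = 60ω/(2π) = 80.867 rpm.

80.9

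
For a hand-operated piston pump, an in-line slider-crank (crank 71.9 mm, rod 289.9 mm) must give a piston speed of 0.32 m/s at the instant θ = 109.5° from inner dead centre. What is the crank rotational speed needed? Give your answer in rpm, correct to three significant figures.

For an in-line slider-crank, |v_piston| = rω|sinθ|·[1 + r cosθ/√(L² − r² sin²θ)].
With r = 0.0719 m, L = 0.2899 m, θ = 109.5°: the bracketed kinematic factor |dx/dθ| = 0.062005 m.
ω = v/|dx/dθ| = 0.32/0.062005 = 5.1609 rad/s.
N = 60ω/(2π) = 49.283 rpm.

49.3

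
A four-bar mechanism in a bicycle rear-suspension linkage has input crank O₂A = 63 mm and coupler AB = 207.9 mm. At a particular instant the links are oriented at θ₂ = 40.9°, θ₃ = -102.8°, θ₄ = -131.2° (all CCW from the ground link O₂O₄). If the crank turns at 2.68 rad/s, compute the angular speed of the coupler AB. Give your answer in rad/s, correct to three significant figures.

ω₂ = 2.68 rad/s
Differentiating the loop-closure r₂e^{iθ₂}+r₃e^{iθ₃}=r₁+r₄e^{iθ₄} gives r₂ω₂e^{iθ₂}+r₃ω₃e^{iθ₃}=r₄ω₄e^{iθ₄}.
Eliminating the other unknown: ω₃ = r₂ω₂ sin(θ₄−θ₂) / [r₃ sin(θ₃−θ₄)].
Numerator sine = -0.13744; denominator sine = +0.47562.
Result = 0.063·2.68·(-0.13744) / (0.2079·(+0.47562)) = -0.23468 rad/s; magnitude 0.23468 rad/s.

0.235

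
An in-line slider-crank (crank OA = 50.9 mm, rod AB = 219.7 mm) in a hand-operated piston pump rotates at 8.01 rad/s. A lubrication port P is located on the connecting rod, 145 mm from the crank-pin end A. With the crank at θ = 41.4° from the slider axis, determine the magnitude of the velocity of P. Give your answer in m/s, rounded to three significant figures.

ω = 8.01 rad/s.  Crank-pin speed |V_A| = rω = 0.40771 m/s, perpendicular to OA.
Rod angle: sinφ = −(r/L) sinθ ⇒ φ = -8.813°; ω_rod = −rω cosθ/√(L²−r²sin²θ) = -1.4087 rad/s.
V_P = V_A + ω_rod × AP, with AP = 0.145 m along the rod.
Components: V_Px = −rω sinθ − a·ω_rod·sinφ = -0.30092 m/s;  V_Py = rω cosθ + a·ω_rod·cosφ = +0.10398 m/s.
|V_P| = √(V_Px² + V_Py²) = 0.31838 m/s.

0.318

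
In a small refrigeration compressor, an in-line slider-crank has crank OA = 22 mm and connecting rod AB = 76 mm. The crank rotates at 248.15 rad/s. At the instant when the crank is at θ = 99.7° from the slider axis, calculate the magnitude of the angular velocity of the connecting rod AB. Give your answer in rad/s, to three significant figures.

ω = 248.2 rad/s
The rod makes angle φ with the slider axis where L sinφ = r sinθ; differentiating, L cosφ·φ̇ = r ω cosθ.
L cosφ = √(L² − r² sin²θ) = 0.072841 m.
|ω_rod| = r ω |cosθ| / √(L² − r² sin²θ) = 0.022·248.2·0.16849/0.072841 = 12.628 rad/s.

12.6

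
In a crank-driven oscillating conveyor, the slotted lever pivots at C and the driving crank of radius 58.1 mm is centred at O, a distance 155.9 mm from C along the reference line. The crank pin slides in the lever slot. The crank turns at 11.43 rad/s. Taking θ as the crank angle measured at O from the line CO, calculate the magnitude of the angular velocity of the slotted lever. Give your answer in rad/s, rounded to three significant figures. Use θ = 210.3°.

ω = 11.43 rad/s
Crank pin A relative to C: A = (d + r cosθ, r sinθ); lever angle φ = atan2(r sinθ, d + r cosθ).
Differentiating tanφ: φ̇ = rω(d cosθ + r)/(d² + r² + 2dr cosθ).
d² + r² + 2dr cosθ = |CA|² = 0.0120395 m²;  d cosθ + r = -0.076503 m.
|ω_lever| = |0.0581·11.43·-0.076503| / 0.0120395 = 4.2198 rad/s.

4.22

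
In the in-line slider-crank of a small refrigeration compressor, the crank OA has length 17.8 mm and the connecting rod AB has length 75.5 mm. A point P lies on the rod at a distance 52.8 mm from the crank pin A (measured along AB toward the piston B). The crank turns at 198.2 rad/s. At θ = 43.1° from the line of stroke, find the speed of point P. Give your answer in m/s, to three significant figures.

2.81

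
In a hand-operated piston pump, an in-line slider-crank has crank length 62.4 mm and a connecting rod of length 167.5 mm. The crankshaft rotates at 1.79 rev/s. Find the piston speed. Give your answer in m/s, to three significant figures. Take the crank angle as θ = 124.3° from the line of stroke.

ω = 2π·1.79 = 11.25 rad/s
For an in-line slider-crank, x = r cosθ + √(L² − r² sin²θ), so v = −rω sinθ·[1 + r cosθ/√(L² − r² sin²θ)].
With r = 0.0624 m, L = 0.1675 m, θ = 124.3°: √(L² − r² sin²θ) = 0.15937 m.
v = −0.0624·11.25·0.82610·[1 + 0.0624·-0.56353/0.15937] = -0.45184 m/s.
|v| = 0.45184 m/s.

0.452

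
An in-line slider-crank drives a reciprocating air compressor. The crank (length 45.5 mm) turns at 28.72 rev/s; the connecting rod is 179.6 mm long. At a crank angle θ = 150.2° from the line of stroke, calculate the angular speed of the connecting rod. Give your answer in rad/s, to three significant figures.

40.0

ω = 180.5 rad/s (converted from 28.72 rev/s).
The rod makes angle φ with the slider axis where L sinφ = r sinθ; differentiating, L cosφ·φ̇ = r ω cosθ.
L cosφ = √(L² − r² sin²θ) = 0.17817 m.
|ω_rod| = r ω |cosθ| / √(L² − r² sin²θ) = 0.0455·180.5·0.86777/0.17817 = 39.989 rad/s.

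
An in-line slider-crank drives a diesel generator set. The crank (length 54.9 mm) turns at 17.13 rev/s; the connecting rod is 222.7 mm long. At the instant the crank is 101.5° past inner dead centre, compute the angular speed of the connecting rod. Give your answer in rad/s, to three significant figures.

5.45

ω = 107.6 rad/s (converted from 17.13 rev/s).
The rod makes angle φ with the slider axis where L sinφ = r sinθ; differentiating, L cosφ·φ̇ = r ω cosθ.
L cosφ = √(L² − r² sin²θ) = 0.2161 m.
|ω_rod| = r ω |cosθ| / √(L² − r² sin²θ) = 0.0549·107.6·0.19937/0.2161 = 5.4513 rad/s.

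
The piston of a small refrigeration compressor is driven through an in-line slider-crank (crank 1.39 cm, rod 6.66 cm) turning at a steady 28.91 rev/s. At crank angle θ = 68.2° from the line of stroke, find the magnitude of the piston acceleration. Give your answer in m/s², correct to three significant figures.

100

ω = 2π·28.9 = 181.6 rad/s
x(θ) = r cosθ + √(L² − r² sin²θ); with ω constant, a = ω²·d²x/dθ².
d²x/dθ² = −r cosθ − r²(cos2θ)/√u − r⁴ sin²2θ/(4u^{3/2}),  u = L² − r² sin²θ = 0.004269 m².
Substituting r = 0.0139 m, L = 0.0666 m, θ = 68.2°: d²x/dθ² = -0.0030365 m.
a = ω²·d²x/dθ² = (181.6)²·(-0.0030365) = -100.19 m/s²;  |a| = 100.19 m/s².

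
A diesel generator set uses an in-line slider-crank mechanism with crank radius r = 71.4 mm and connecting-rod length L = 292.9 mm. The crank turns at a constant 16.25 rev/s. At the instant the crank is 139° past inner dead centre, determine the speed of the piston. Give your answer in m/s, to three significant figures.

ω = 2π·16.2 = 102.1 rad/s
For an in-line slider-crank, x = r cosθ + √(L² − r² sin²θ), so v = −rω sinθ·[1 + r cosθ/√(L² − r² sin²θ)].
With r = 0.0714 m, L = 0.2929 m, θ = 139°: √(L² − r² sin²θ) = 0.28913 m.
v = −0.0714·102.1·0.65606·[1 + 0.0714·-0.75471/0.28913] = -3.8913 m/s.
|v| = 3.8913 m/s.

3.89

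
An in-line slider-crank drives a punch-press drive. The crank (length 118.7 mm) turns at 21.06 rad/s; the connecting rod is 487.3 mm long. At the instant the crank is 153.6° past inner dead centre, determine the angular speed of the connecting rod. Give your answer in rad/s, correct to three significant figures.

ω = 21.06 rad/s
The rod makes angle φ with the slider axis where L sinφ = r sinθ; differentiating, L cosφ·φ̇ = r ω cosθ.
L cosφ = √(L² − r² sin²θ) = 0.48443 m.
|ω_rod| = r ω |cosθ| / √(L² − r² sin²θ) = 0.1187·21.06·0.89571/0.48443 = 4.6221 rad/s.

4.62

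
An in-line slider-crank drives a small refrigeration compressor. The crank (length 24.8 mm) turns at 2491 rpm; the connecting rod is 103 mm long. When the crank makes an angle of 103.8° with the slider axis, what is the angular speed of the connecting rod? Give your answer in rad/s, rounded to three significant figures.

ω = 260.9 rad/s (converted from 2491 rpm).
The rod makes angle φ with the slider axis where L sinφ = r sinθ; differentiating, L cosφ·φ̇ = r ω cosθ.
L cosφ = √(L² − r² sin²θ) = 0.10014 m.
|ω_rod| = r ω |cosθ| / √(L² − r² sin²θ) = 0.0248·260.9·0.23853/0.10014 = 15.409 rad/s.

15.4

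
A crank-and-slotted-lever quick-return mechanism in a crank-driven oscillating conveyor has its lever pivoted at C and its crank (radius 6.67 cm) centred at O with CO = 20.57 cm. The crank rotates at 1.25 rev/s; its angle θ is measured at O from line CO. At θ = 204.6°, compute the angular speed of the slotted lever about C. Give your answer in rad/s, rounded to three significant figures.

ω = 7.854 rad/s (from 1.25 rev/s).
Crank pin A relative to C: A = (d + r cosθ, r sinθ); lever angle φ = atan2(r sinθ, d + r cosθ).
Differentiating tanφ: φ̇ = rω(d cosθ + r)/(d² + r² + 2dr cosθ).
d² + r² + 2dr cosθ = |CA|² = 0.0218116 m²;  d cosθ + r = -0.12033 m.
|ω_lever| = |0.0667·7.854·-0.12033| / 0.0218116 = 2.89 rad/s.

2.89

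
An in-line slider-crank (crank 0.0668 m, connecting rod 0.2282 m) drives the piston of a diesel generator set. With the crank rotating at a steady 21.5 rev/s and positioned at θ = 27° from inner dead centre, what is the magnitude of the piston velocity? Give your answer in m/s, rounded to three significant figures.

5.17

ω = 2π·21.5 = 135.1 rad/s
For an in-line slider-crank, x = r cosθ + √(L² − r² sin²θ), so v = −rω sinθ·[1 + r cosθ/√(L² − r² sin²θ)].
With r = 0.0668 m, L = 0.2282 m, θ = 27°: √(L² − r² sin²θ) = 0.22618 m.
v = −0.0668·135.1·0.45399·[1 + 0.0668·0.89101/0.22618] = -5.1749 m/s.
|v| = 5.1749 m/s.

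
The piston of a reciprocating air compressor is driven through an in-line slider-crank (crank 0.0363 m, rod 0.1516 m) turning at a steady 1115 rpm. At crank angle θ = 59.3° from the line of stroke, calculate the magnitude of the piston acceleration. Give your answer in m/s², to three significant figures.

196

ω = 2π·1115/60 = 116.8 rad/s
x(θ) = r cosθ + √(L² − r² sin²θ); with ω constant, a = ω²·d²x/dθ².
d²x/dθ² = −r cosθ − r²(cos2θ)/√u − r⁴ sin²2θ/(4u^{3/2}),  u = L² − r² sin²θ = 0.0220083 m².
Substituting r = 0.0363 m, L = 0.1516 m, θ = 59.3°: d²x/dθ² = -0.014383 m.
a = ω²·d²x/dθ² = (116.8)²·(-0.014383) = -196.1 m/s²;  |a| = 196.1 m/s².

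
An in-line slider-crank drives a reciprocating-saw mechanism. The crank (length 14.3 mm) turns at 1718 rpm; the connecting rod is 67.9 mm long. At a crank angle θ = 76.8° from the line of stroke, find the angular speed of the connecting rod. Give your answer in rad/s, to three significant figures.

8.84

ω = 179.9 rad/s (converted from 1718 rpm).
The rod makes angle φ with the slider axis where L sinφ = r sinθ; differentiating, L cosφ·φ̇ = r ω cosθ.
L cosφ = √(L² − r² sin²θ) = 0.066457 m.
|ω_rod| = r ω |cosθ| / √(L² − r² sin²θ) = 0.0143·179.9·0.22835/0.066457 = 8.8399 rad/s.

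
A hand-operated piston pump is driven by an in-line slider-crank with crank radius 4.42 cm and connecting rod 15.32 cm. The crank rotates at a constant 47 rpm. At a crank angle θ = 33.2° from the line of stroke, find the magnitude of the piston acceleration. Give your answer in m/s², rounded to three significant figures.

1.03

ω = 2π·47/60 = 4.922 rad/s
x(θ) = r cosθ + √(L² − r² sin²θ); with ω constant, a = ω²·d²x/dθ².
d²x/dθ² = −r cosθ − r²(cos2θ)/√u − r⁴ sin²2θ/(4u^{3/2}),  u = L² − r² sin²θ = 0.0228845 m².
Substituting r = 0.0442 m, L = 0.1532 m, θ = 33.2°: d²x/dθ² = -0.042387 m.
a = ω²·d²x/dθ² = (4.922)²·(-0.042387) = -1.0268 m/s²;  |a| = 1.0268 m/s².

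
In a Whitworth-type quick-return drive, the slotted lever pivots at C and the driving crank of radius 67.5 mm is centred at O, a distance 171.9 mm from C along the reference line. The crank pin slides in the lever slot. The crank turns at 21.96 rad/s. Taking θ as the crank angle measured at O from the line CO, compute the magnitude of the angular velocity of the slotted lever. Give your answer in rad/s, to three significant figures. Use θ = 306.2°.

5.24

ω = 21.96 rad/s
Crank pin A relative to C: A = (d + r cosθ, r sinθ); lever angle φ = atan2(r sinθ, d + r cosθ).
Differentiating tanφ: φ̇ = rω(d cosθ + r)/(d² + r² + 2dr cosθ).
d² + r² + 2dr cosθ = |CA|² = 0.0478118 m²;  d cosθ + r = +0.16903 m.
|ω_lever| = |0.0675·21.96·+0.16903| / 0.0478118 = 5.2403 rad/s.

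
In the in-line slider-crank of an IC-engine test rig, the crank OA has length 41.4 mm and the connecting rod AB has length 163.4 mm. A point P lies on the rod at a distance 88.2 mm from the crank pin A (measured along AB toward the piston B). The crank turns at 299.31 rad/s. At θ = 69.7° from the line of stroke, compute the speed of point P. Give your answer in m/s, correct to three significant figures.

12.3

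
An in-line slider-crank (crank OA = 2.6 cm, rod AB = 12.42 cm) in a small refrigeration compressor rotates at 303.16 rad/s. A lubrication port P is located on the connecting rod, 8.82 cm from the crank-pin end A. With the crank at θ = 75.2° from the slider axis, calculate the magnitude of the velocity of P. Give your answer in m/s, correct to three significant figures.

7.94

ω = 303.2 rad/s.  Crank-pin speed |V_A| = rω = 7.8822 m/s, perpendicular to OA.
Rod angle: sinφ = −(r/L) sinθ ⇒ φ = -11.677°; ω_rod = −rω cosθ/√(L²−r²sin²θ) = -16.554 rad/s.
V_P = V_A + ω_rod × AP, with AP = 0.0882 m along the rod.
Components: V_Px = −rω sinθ − a·ω_rod·sinφ = -7.9162 m/s;  V_Py = rω cosθ + a·ω_rod·cosφ = +0.58361 m/s.
|V_P| = √(V_Px² + V_Py²) = 7.9377 m/s.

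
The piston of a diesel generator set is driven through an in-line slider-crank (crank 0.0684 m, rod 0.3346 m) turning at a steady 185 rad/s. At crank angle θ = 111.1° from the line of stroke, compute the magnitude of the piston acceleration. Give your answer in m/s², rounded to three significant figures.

1200

ω = 185 rad/s
x(θ) = r cosθ + √(L² − r² sin²θ); with ω constant, a = ω²·d²x/dθ².
d²x/dθ² = −r cosθ − r²(cos2θ)/√u − r⁴ sin²2θ/(4u^{3/2}),  u = L² − r² sin²θ = 0.107885 m².
Substituting r = 0.0684 m, L = 0.3346 m, θ = 111.1°: d²x/dθ² = +0.035106 m.
a = ω²·d²x/dθ² = (185)²·(+0.035106) = +1201.5 m/s²;  |a| = 1201.5 m/s².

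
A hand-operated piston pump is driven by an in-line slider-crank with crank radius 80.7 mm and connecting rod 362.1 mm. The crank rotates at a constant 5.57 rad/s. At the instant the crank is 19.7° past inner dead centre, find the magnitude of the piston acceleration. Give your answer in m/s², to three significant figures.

2.79

ω = 5.57 rad/s
x(θ) = r cosθ + √(L² − r² sin²θ); with ω constant, a = ω²·d²x/dθ².
d²x/dθ² = −r cosθ − r²(cos2θ)/√u − r⁴ sin²2θ/(4u^{3/2}),  u = L² − r² sin²θ = 0.130376 m².
Substituting r = 0.0807 m, L = 0.3621 m, θ = 19.7°: d²x/dθ² = -0.090005 m.
a = ω²·d²x/dθ² = (5.57)²·(-0.090005) = -2.7924 m/s²;  |a| = 2.7924 m/s².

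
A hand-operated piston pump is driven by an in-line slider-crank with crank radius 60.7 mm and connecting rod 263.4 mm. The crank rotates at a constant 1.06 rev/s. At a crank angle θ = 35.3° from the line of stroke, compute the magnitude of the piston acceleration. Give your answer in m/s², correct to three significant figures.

2.41

ω = 2π·1.06 = 6.66 rad/s
x(θ) = r cosθ + √(L² − r² sin²θ); with ω constant, a = ω²·d²x/dθ².
d²x/dθ² = −r cosθ − r²(cos2θ)/√u − r⁴ sin²2θ/(4u^{3/2}),  u = L² − r² sin²θ = 0.0681492 m².
Substituting r = 0.0607 m, L = 0.2634 m, θ = 35.3°: d²x/dθ² = -0.054397 m.
a = ω²·d²x/dθ² = (6.66)²·(-0.054397) = -2.413 m/s²;  |a| = 2.413 m/s².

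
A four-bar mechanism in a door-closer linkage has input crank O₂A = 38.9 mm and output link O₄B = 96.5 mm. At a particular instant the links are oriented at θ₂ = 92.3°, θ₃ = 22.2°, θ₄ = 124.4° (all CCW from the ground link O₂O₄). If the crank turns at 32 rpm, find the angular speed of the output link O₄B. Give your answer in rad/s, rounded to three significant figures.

ω₂ = 3.351 rad/s (from 32 rpm).
Differentiating the loop-closure r₂e^{iθ₂}+r₃e^{iθ₃}=r₁+r₄e^{iθ₄} gives r₂ω₂e^{iθ₂}+r₃ω₃e^{iθ₃}=r₄ω₄e^{iθ₄}.
Eliminating the other unknown: ω₄ = r₂ω₂ sin(θ₂−θ₃) / [r₄ sin(θ₄−θ₃)].
Numerator sine = +0.94029; denominator sine = +0.97742.
Result = 0.0389·3.351·(+0.94029) / (0.0965·(+0.97742)) = +1.2995 rad/s; magnitude 1.2995 rad/s.

1.30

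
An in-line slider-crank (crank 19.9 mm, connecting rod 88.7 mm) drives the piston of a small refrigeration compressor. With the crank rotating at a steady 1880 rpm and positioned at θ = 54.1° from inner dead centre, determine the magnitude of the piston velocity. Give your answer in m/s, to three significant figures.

ω = 2π·1880/60 = 196.9 rad/s
For an in-line slider-crank, x = r cosθ + √(L² − r² sin²θ), so v = −rω sinθ·[1 + r cosθ/√(L² − r² sin²θ)].
With r = 0.0199 m, L = 0.0887 m, θ = 54.1°: √(L² − r² sin²θ) = 0.087223 m.
v = −0.0199·196.9·0.81004·[1 + 0.0199·0.58637/0.087223] = -3.5981 m/s.
|v| = 3.5981 m/s.

3.60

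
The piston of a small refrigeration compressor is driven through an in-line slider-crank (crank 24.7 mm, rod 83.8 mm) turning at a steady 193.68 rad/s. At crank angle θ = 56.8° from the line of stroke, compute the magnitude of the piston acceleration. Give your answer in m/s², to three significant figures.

ω = 193.7 rad/s
x(θ) = r cosθ + √(L² − r² sin²θ); with ω constant, a = ω²·d²x/dθ².
d²x/dθ² = −r cosθ − r²(cos2θ)/√u − r⁴ sin²2θ/(4u^{3/2}),  u = L² − r² sin²θ = 0.00659527 m².
Substituting r = 0.0247 m, L = 0.0838 m, θ = 56.8°: d²x/dθ² = -0.010663 m.
a = ω²·d²x/dθ² = (193.7)²·(-0.010663) = -399.99 m/s²;  |a| = 399.99 m/s².

400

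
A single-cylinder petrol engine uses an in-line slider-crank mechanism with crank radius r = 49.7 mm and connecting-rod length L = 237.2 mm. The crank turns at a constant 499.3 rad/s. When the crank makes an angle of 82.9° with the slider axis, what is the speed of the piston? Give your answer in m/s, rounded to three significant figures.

25.3

ω = 499.3 rad/s
For an in-line slider-crank, x = r cosθ + √(L² − r² sin²θ), so v = −rω sinθ·[1 + r cosθ/√(L² − r² sin²θ)].
With r = 0.0497 m, L = 0.2372 m, θ = 82.9°: √(L² − r² sin²θ) = 0.23202 m.
v = −0.0497·499.3·0.99233·[1 + 0.0497·0.12360/0.23202] = -25.277 m/s.
|v| = 25.277 m/s.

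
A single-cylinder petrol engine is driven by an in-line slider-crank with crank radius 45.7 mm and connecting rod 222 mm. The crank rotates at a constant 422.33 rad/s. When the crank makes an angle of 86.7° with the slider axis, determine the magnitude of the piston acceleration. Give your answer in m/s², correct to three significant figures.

1230

ω = 422.3 rad/s
x(θ) = r cosθ + √(L² − r² sin²θ); with ω constant, a = ω²·d²x/dθ².
d²x/dθ² = −r cosθ − r²(cos2θ)/√u − r⁴ sin²2θ/(4u^{3/2}),  u = L² − r² sin²θ = 0.0472024 m².
Substituting r = 0.0457 m, L = 0.222 m, θ = 86.7°: d²x/dθ² = +0.006917 m.
a = ω²·d²x/dθ² = (422.3)²·(+0.006917) = +1233.7 m/s²;  |a| = 1233.7 m/s².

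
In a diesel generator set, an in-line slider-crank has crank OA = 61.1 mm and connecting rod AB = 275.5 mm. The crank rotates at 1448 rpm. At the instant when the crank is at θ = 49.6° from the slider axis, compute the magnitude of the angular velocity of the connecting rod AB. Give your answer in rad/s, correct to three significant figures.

ω = 151.6 rad/s (converted from 1448 rpm).
The rod makes angle φ with the slider axis where L sinφ = r sinθ; differentiating, L cosφ·φ̇ = r ω cosθ.
L cosφ = √(L² − r² sin²θ) = 0.27154 m.
|ω_rod| = r ω |cosθ| / √(L² − r² sin²θ) = 0.0611·151.6·0.64812/0.27154 = 22.113 rad/s.

22.1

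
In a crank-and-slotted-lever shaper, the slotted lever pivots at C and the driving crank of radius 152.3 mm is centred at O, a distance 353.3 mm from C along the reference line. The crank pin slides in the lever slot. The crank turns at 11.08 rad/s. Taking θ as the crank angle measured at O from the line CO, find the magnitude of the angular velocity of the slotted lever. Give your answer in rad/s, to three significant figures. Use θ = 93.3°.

ω = 11.08 rad/s
Crank pin A relative to C: A = (d + r cosθ, r sinθ); lever angle φ = atan2(r sinθ, d + r cosθ).
Differentiating tanφ: φ̇ = rω(d cosθ + r)/(d² + r² + 2dr cosθ).
d² + r² + 2dr cosθ = |CA|² = 0.141821 m²;  d cosθ + r = +0.13196 m.
|ω_lever| = |0.1523·11.08·+0.13196| / 0.141821 = 1.5702 rad/s.

1.57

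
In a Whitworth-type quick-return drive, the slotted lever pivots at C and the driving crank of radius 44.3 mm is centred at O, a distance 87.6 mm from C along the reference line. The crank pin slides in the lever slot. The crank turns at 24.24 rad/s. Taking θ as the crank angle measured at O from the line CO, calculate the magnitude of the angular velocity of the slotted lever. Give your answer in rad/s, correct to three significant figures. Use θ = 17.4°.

ω = 24.24 rad/s
Crank pin A relative to C: A = (d + r cosθ, r sinθ); lever angle φ = atan2(r sinθ, d + r cosθ).
Differentiating tanφ: φ̇ = rω(d cosθ + r)/(d² + r² + 2dr cosθ).
d² + r² + 2dr cosθ = |CA|² = 0.0170425 m²;  d cosθ + r = +0.12789 m.
|ω_lever| = |0.0443·24.24·+0.12789| / 0.0170425 = 8.0583 rad/s.

8.06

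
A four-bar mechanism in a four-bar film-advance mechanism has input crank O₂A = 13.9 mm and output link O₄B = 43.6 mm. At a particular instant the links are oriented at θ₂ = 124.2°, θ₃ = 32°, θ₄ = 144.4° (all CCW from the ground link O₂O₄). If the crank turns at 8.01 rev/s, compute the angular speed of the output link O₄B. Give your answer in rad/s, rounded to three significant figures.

17.3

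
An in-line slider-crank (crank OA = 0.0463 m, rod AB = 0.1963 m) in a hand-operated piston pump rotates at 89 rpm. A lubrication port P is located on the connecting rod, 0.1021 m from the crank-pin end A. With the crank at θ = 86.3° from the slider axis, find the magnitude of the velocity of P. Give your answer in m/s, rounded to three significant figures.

0.434

ω = 9.32 rad/s.  Crank-pin speed |V_A| = rω = 0.43152 m/s, perpendicular to OA.
Rod angle: sinφ = −(r/L) sinθ ⇒ φ = -13.614°; ω_rod = −rω cosθ/√(L²−r²sin²θ) = -0.14596 rad/s.
V_P = V_A + ω_rod × AP, with AP = 0.1021 m along the rod.
Components: V_Px = −rω sinθ − a·ω_rod·sinφ = -0.43413 m/s;  V_Py = rω cosθ + a·ω_rod·cosφ = +0.013363 m/s.
|V_P| = √(V_Px² + V_Py²) = 0.43433 m/s.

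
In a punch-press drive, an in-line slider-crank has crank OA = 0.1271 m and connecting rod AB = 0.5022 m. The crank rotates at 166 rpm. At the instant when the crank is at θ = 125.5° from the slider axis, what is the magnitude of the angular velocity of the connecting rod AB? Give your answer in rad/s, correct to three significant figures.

ω = 17.38 rad/s (converted from 166 rpm).
The rod makes angle φ with the slider axis where L sinφ = r sinθ; differentiating, L cosφ·φ̇ = r ω cosθ.
L cosφ = √(L² − r² sin²θ) = 0.49142 m.
|ω_rod| = r ω |cosθ| / √(L² − r² sin²θ) = 0.1271·17.38·0.58070/0.49142 = 2.6108 rad/s.

2.61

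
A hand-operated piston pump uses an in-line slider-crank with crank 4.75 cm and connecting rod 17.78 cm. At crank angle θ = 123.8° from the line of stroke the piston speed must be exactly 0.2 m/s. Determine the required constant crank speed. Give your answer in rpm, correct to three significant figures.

57.1

For an in-line slider-crank, |v_piston| = rω|sinθ|·[1 + r cosθ/√(L² − r² sin²θ)].
With r = 0.0475 m, L = 0.1778 m, θ = 123.8°: the bracketed kinematic factor |dx/dθ| = 0.033455 m.
ω = v/|dx/dθ| = 0.2/0.033455 = 5.9781 rad/s.
N = 60ω/(2π) = 57.087 rpm.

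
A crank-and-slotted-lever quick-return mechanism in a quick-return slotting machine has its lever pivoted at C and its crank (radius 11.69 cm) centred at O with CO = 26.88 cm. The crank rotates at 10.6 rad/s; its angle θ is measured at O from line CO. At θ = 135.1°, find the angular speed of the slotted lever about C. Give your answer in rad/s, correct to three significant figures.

ω = 10.6 rad/s
Crank pin A relative to C: A = (d + r cosθ, r sinθ); lever angle φ = atan2(r sinθ, d + r cosθ).
Differentiating tanφ: φ̇ = rω(d cosθ + r)/(d² + r² + 2dr cosθ).
d² + r² + 2dr cosθ = |CA|² = 0.0414031 m²;  d cosθ + r = -0.073502 m.
|ω_lever| = |0.1169·10.6·-0.073502| / 0.0414031 = 2.1998 rad/s.

2.20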